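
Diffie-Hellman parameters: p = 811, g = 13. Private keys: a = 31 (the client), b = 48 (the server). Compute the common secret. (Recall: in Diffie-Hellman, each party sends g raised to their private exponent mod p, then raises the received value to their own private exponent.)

713

The server sends B = g^b mod p = 13^48 mod 811.
13^1 ≡ 13 (mod 811)
13^2 = (13^1)^2 ≡ 13^2 = 169 ≡ 169 (mod 811)
13^4 = (13^2)^2 ≡ 169^2 = 28561 ≡ 176 (mod 811)
13^8 = (13^4)^2 ≡ 176^2 = 30976 ≡ 158 (mod 811)
13^16 = (13^8)^2 ≡ 158^2 = 24964 ≡ 634 (mod 811)
13^32 = (13^16)^2 ≡ 634^2 = 401956 ≡ 511 (mod 811)
13^48 = 13^32 · 13^16 ≡ 511 · 634 ≡ 385 (mod 811).
So B = 385. The client then computes K = B^a mod p = 385^31 mod 811.
385^1 ≡ 385 (mod 811)
385^2 = (385^1)^2 ≡ 385^2 = 148225 ≡ 623 (mod 811)
385^4 = (385^2)^2 ≡ 623^2 = 388129 ≡ 471 (mod 811)
385^8 = (385^4)^2 ≡ 471^2 = 221841 ≡ 438 (mod 811)
385^16 = (385^8)^2 ≡ 438^2 = 191844 ≡ 448 (mod 811)
385^31 = 385^16 · 385^8 · 385^4 · 385^2 · 385^1 ≡ 448 · 438 · 471 · 623 · 385 ≡ 713 (mod 811).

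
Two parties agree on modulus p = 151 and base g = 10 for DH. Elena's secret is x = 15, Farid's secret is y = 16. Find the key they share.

Elena sends A = g^x mod p = 10^15 mod 151.
10^1 ≡ 10 (mod 151)
10^2 = (10^1)^2 ≡ 10^2 = 100 ≡ 100 (mod 151)
10^4 = (10^2)^2 ≡ 100^2 = 10000 ≡ 34 (mod 151)
10^8 = (10^4)^2 ≡ 34^2 = 1156 ≡ 99 (mod 151)
10^15 = 10^8 · 10^4 · 10^2 · 10^1 ≡ 99 · 34 · 100 · 10 ≡ 59 (mod 151).
So A = 59. Farid then computes K = A^y mod p = 59^16 mod 151.
59^1 ≡ 59 (mod 151)
59^2 = (59^1)^2 ≡ 59^2 = 3481 ≡ 8 (mod 151)
59^4 = (59^2)^2 ≡ 8^2 = 64 ≡ 64 (mod 151)
59^8 = (59^4)^2 ≡ 64^2 = 4096 ≡ 19 (mod 151)
59^16 = (59^8)^2 ≡ 19^2 = 361 ≡ 59 (mod 151)

59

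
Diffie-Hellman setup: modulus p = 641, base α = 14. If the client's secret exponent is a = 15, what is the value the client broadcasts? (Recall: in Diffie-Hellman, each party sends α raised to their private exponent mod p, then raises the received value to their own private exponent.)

Public value = 14^15 mod 641.
14^1 ≡ 14 (mod 641)
14^2 = (14^1)^2 ≡ 14^2 = 196 ≡ 196 (mod 641)
14^4 = (14^2)^2 ≡ 196^2 = 38416 ≡ 597 (mod 641)
14^8 = (14^4)^2 ≡ 597^2 = 356409 ≡ 13 (mod 641)
14^15 = 14^8 · 14^4 · 14^2 · 14^1 ≡ 13 · 597 · 196 · 14 ≡ 241 (mod 641).

241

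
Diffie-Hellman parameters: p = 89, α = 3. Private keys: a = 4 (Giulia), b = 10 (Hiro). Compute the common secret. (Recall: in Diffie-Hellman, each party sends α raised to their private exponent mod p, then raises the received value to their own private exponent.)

Giulia sends A = α^a mod p = 3^4 mod 89.
3^1 ≡ 3 (mod 89)
3^2 = (3^1)^2 ≡ 3^2 = 9 ≡ 9 (mod 89)
3^4 = (3^2)^2 ≡ 9^2 = 81 ≡ 81 (mod 89)
So A = 81. Hiro then computes K = A^b mod p = 81^10 mod 89.
81^1 ≡ 81 (mod 89)
81^2 = (81^1)^2 ≡ 81^2 = 6561 ≡ 64 (mod 89)
81^4 = (81^2)^2 ≡ 64^2 = 4096 ≡ 2 (mod 89)
81^8 = (81^4)^2 ≡ 2^2 = 4 ≡ 4 (mod 89)
81^10 = 81^8 · 81^2 ≡ 4 · 64 ≡ 78 (mod 89).

78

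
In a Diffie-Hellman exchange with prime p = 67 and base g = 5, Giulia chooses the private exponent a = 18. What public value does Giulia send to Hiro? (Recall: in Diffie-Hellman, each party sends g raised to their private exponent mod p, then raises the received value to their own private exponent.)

64

Public value = 5^18 (mod 67).
5^1 ≡ 5 (mod 67)
5^2 = (5^1)^2 ≡ 5^2 = 25 ≡ 25 (mod 67)
5^4 = (5^2)^2 ≡ 25^2 = 625 ≡ 22 (mod 67)
5^8 = (5^4)^2 ≡ 22^2 = 484 ≡ 15 (mod 67)
5^16 = (5^8)^2 ≡ 15^2 = 225 ≡ 24 (mod 67)
5^18 = 5^16 · 5^2 ≡ 24 · 25 ≡ 64 (mod 67).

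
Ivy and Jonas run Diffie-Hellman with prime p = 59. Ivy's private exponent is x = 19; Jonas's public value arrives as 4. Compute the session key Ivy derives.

19

Shared key K = 4^19 mod 59.
4^1 ≡ 4 (mod 59)
4^2 = (4^1)^2 ≡ 4^2 = 16 ≡ 16 (mod 59)
4^4 = (4^2)^2 ≡ 16^2 = 256 ≡ 20 (mod 59)
4^8 = (4^4)^2 ≡ 20^2 = 400 ≡ 46 (mod 59)
4^16 = (4^8)^2 ≡ 46^2 = 2116 ≡ 51 (mod 59)
4^19 = 4^16 · 4^2 · 4^1 ≡ 51 · 16 · 4 ≡ 19 (mod 59).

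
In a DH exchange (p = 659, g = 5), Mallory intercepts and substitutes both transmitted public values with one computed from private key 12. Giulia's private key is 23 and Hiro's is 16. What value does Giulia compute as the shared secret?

Giulia receives Mallory's public value M = 5^12 mod 659 instead of the honest one.
5^1 ≡ 5 (mod 659)
5^2 = (5^1)^2 ≡ 5^2 = 25 ≡ 25 (mod 659)
5^4 = (5^2)^2 ≡ 25^2 = 625 ≡ 625 (mod 659)
5^8 = (5^4)^2 ≡ 625^2 = 390625 ≡ 497 (mod 659)
5^12 = 5^8 · 5^4 ≡ 497 · 625 ≡ 236 (mod 659).
So M = 236. Giulia computes K = M^23 mod 659.
236^1 ≡ 236 (mod 659)
236^2 = (236^1)^2 ≡ 236^2 = 55696 ≡ 340 (mod 659)
236^4 = (236^2)^2 ≡ 340^2 = 115600 ≡ 275 (mod 659)
236^8 = (236^4)^2 ≡ 275^2 = 75625 ≡ 499 (mod 659)
236^16 = (236^8)^2 ≡ 499^2 = 249001 ≡ 558 (mod 659)
236^23 = 236^16 · 236^4 · 236^2 · 236^1 ≡ 558 · 275 · 340 · 236 ≡ 169 (mod 659).

169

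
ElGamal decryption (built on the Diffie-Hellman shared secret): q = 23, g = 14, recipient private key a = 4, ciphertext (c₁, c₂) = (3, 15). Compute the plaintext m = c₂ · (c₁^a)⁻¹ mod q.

7

Shared mask s = c₁^a mod q = 3^4 mod 23.
3^1 ≡ 3 (mod 23)
3^2 = (3^1)^2 ≡ 3^2 = 9 ≡ 9 (mod 23)
3^4 = (3^2)^2 ≡ 9^2 = 81 ≡ 12 (mod 23)
So s = 12; s⁻¹ ≡ 2 (mod 23).
m = c₂ · s⁻¹ mod 23 = 15 · 2 mod 23 = 7.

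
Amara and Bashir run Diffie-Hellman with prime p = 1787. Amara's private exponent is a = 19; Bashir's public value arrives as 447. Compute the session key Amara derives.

Shared key K = 447^19 mod 1787.
447^1 ≡ 447 (mod 1787)
447^2 = (447^1)^2 ≡ 447^2 = 199809 ≡ 1452 (mod 1787)
447^4 = (447^2)^2 ≡ 1452^2 = 2108304 ≡ 1431 (mod 1787)
447^8 = (447^4)^2 ≡ 1431^2 = 2047761 ≡ 1646 (mod 1787)
447^16 = (447^8)^2 ≡ 1646^2 = 2709316 ≡ 224 (mod 1787)
447^19 = 447^16 · 447^2 · 447^1 ≡ 224 · 1452 · 447 ≡ 897 (mod 1787).

897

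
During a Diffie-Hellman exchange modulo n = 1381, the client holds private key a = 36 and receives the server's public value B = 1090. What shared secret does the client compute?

Shared key K = 1090^36 mod 1381.
1090^1 ≡ 1090 (mod 1381)
1090^2 = (1090^1)^2 ≡ 1090^2 = 1188100 ≡ 440 (mod 1381)
1090^4 = (1090^2)^2 ≡ 440^2 = 193600 ≡ 260 (mod 1381)
1090^8 = (1090^4)^2 ≡ 260^2 = 67600 ≡ 1312 (mod 1381)
1090^16 = (1090^8)^2 ≡ 1312^2 = 1721344 ≡ 618 (mod 1381)
1090^32 = (1090^16)^2 ≡ 618^2 = 381924 ≡ 768 (mod 1381)
1090^36 = 1090^32 · 1090^4 ≡ 768 · 260 ≡ 816 (mod 1381).

816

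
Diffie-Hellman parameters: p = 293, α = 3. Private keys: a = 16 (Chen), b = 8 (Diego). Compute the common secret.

Diego sends B = α^b mod p = 3^8 mod 293.
3^1 ≡ 3 (mod 293)
3^2 = (3^1)^2 ≡ 3^2 = 9 ≡ 9 (mod 293)
3^4 = (3^2)^2 ≡ 9^2 = 81 ≡ 81 (mod 293)
3^8 = (3^4)^2 ≡ 81^2 = 6561 ≡ 115 (mod 293)
So B = 115. Chen then computes K = B^a mod p = 115^16 mod 293.
115^1 ≡ 115 (mod 293)
115^2 = (115^1)^2 ≡ 115^2 = 13225 ≡ 40 (mod 293)
115^4 = (115^2)^2 ≡ 40^2 = 1600 ≡ 135 (mod 293)
115^8 = (115^4)^2 ≡ 135^2 = 18225 ≡ 59 (mod 293)
115^16 = (115^8)^2 ≡ 59^2 = 3481 ≡ 258 (mod 293)

258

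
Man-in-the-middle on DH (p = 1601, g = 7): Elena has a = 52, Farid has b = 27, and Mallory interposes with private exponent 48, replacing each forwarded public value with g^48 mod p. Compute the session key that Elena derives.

Elena receives Mallory's public value M = 7^48 mod 1601 instead of the honest one.
7^1 ≡ 7 (mod 1601)
7^2 = (7^1)^2 ≡ 7^2 = 49 ≡ 49 (mod 1601)
7^4 = (7^2)^2 ≡ 49^2 = 2401 ≡ 800 (mod 1601)
7^8 = (7^4)^2 ≡ 800^2 = 640000 ≡ 1201 (mod 1601)
7^16 = (7^8)^2 ≡ 1201^2 = 1442401 ≡ 1501 (mod 1601)
7^32 = (7^16)^2 ≡ 1501^2 = 2253001 ≡ 394 (mod 1601)
7^48 = 7^32 · 7^16 ≡ 394 · 1501 ≡ 625 (mod 1601).
So M = 625. Elena computes K = M^52 mod 1601.
625^1 ≡ 625 (mod 1601)
625^2 = (625^1)^2 ≡ 625^2 = 390625 ≡ 1582 (mod 1601)
625^4 = (625^2)^2 ≡ 1582^2 = 2502724 ≡ 361 (mod 1601)
625^8 = (625^4)^2 ≡ 361^2 = 130321 ≡ 640 (mod 1601)
625^16 = (625^8)^2 ≡ 640^2 = 409600 ≡ 1345 (mod 1601)
625^32 = (625^16)^2 ≡ 1345^2 = 1809025 ≡ 1496 (mod 1601)
625^52 = 625^32 · 625^16 · 625^4 ≡ 1496 · 1345 · 361 ≡ 19 (mod 1601).

19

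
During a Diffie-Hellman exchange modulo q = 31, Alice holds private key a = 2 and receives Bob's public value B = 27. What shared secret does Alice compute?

Shared key K = 27^2 mod 31.
27^1 ≡ 27 (mod 31)
27^2 = (27^1)^2 ≡ 27^2 = 729 ≡ 16 (mod 31)

16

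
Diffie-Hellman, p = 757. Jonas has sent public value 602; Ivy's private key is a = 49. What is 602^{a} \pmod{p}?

81

Shared key K = 602^49 mod 757.
602^1 ≡ 602 (mod 757)
602^2 = (602^1)^2 ≡ 602^2 = 362404 ≡ 558 (mod 757)
602^4 = (602^2)^2 ≡ 558^2 = 311364 ≡ 237 (mod 757)
602^8 = (602^4)^2 ≡ 237^2 = 56169 ≡ 151 (mod 757)
602^16 = (602^8)^2 ≡ 151^2 = 22801 ≡ 91 (mod 757)
602^32 = (602^16)^2 ≡ 91^2 = 8281 ≡ 711 (mod 757)
602^49 = 602^32 · 602^16 · 602^1 ≡ 711 · 91 · 602 ≡ 81 (mod 757).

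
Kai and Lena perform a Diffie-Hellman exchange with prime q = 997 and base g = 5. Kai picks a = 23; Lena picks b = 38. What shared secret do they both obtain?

Lena sends B = g^b mod q = 5^38 mod 997.
5^1 ≡ 5 (mod 997)
5^2 = (5^1)^2 ≡ 5^2 = 25 ≡ 25 (mod 997)
5^4 = (5^2)^2 ≡ 25^2 = 625 ≡ 625 (mod 997)
5^8 = (5^4)^2 ≡ 625^2 = 390625 ≡ 798 (mod 997)
5^16 = (5^8)^2 ≡ 798^2 = 636804 ≡ 718 (mod 997)
5^32 = (5^16)^2 ≡ 718^2 = 515524 ≡ 75 (mod 997)
5^38 = 5^32 · 5^4 · 5^2 ≡ 75 · 625 · 25 ≡ 400 (mod 997).
So B = 400. Kai then computes K = B^a mod q = 400^23 mod 997.
400^1 ≡ 400 (mod 997)
400^2 = (400^1)^2 ≡ 400^2 = 160000 ≡ 480 (mod 997)
400^4 = (400^2)^2 ≡ 480^2 = 230400 ≡ 93 (mod 997)
400^8 = (400^4)^2 ≡ 93^2 = 8649 ≡ 673 (mod 997)
400^16 = (400^8)^2 ≡ 673^2 = 452929 ≡ 291 (mod 997)
400^23 = 400^16 · 400^4 · 400^2 · 400^1 ≡ 291 · 93 · 480 · 400 ≡ 193 (mod 997).

193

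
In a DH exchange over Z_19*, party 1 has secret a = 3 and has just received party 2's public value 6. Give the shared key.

7

Shared key K = 6^3 mod 19.
6^1 ≡ 6 (mod 19)
6^2 = (6^1)^2 ≡ 6^2 = 36 ≡ 17 (mod 19)
6^3 = 6^2 · 6^1 ≡ 17 · 6 ≡ 7 (mod 19).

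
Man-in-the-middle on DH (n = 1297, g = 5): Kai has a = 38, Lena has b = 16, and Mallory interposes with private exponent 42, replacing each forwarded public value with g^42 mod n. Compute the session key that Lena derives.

931

Lena receives Mallory's public value M = 5^42 mod 1297 instead of the honest one.
5^1 ≡ 5 (mod 1297)
5^2 = (5^1)^2 ≡ 5^2 = 25 ≡ 25 (mod 1297)
5^4 = (5^2)^2 ≡ 25^2 = 625 ≡ 625 (mod 1297)
5^8 = (5^4)^2 ≡ 625^2 = 390625 ≡ 228 (mod 1297)
5^16 = (5^8)^2 ≡ 228^2 = 51984 ≡ 104 (mod 1297)
5^32 = (5^16)^2 ≡ 104^2 = 10816 ≡ 440 (mod 1297)
5^42 = 5^32 · 5^8 · 5^2 ≡ 440 · 228 · 25 ≡ 899 (mod 1297).
So M = 899. Lena computes K = M^16 mod 1297.
899^1 ≡ 899 (mod 1297)
899^2 = (899^1)^2 ≡ 899^2 = 808201 ≡ 170 (mod 1297)
899^4 = (899^2)^2 ≡ 170^2 = 28900 ≡ 366 (mod 1297)
899^8 = (899^4)^2 ≡ 366^2 = 133956 ≡ 365 (mod 1297)
899^16 = (899^8)^2 ≡ 365^2 = 133225 ≡ 931 (mod 1297)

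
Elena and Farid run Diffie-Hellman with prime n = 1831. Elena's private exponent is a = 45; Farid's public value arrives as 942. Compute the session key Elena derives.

Shared key K = 942^45 mod 1831.
942^1 ≡ 942 (mod 1831)
942^2 = (942^1)^2 ≡ 942^2 = 887364 ≡ 1160 (mod 1831)
942^4 = (942^2)^2 ≡ 1160^2 = 1345600 ≡ 1646 (mod 1831)
942^8 = (942^4)^2 ≡ 1646^2 = 2709316 ≡ 1267 (mod 1831)
942^16 = (942^8)^2 ≡ 1267^2 = 1605289 ≡ 1333 (mod 1831)
942^32 = (942^16)^2 ≡ 1333^2 = 1776889 ≡ 819 (mod 1831)
942^45 = 942^32 · 942^8 · 942^4 · 942^1 ≡ 819 · 1267 · 1646 · 942 ≡ 841 (mod 1831).

841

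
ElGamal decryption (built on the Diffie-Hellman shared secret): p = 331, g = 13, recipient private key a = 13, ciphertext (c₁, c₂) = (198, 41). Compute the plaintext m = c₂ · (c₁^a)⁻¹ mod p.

254

Shared mask s = c₁^a mod p = 198^13 mod 331.
198^1 ≡ 198 (mod 331)
198^2 = (198^1)^2 ≡ 198^2 = 39204 ≡ 146 (mod 331)
198^4 = (198^2)^2 ≡ 146^2 = 21316 ≡ 132 (mod 331)
198^8 = (198^4)^2 ≡ 132^2 = 17424 ≡ 212 (mod 331)
198^13 = 198^8 · 198^4 · 198^1 ≡ 212 · 132 · 198 ≡ 223 (mod 331).
So s = 223; s⁻¹ ≡ 95 (mod 331).
m = c₂ · s⁻¹ mod 331 = 41 · 95 mod 331 = 254.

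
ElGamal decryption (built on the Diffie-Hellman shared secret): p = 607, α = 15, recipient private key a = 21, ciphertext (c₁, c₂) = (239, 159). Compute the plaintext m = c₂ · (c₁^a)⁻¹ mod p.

95

Shared mask s = c₁^a mod p = 239^21 mod 607.
239^1 ≡ 239 (mod 607)
239^2 = (239^1)^2 ≡ 239^2 = 57121 ≡ 63 (mod 607)
239^4 = (239^2)^2 ≡ 63^2 = 3969 ≡ 327 (mod 607)
239^8 = (239^4)^2 ≡ 327^2 = 106929 ≡ 97 (mod 607)
239^16 = (239^8)^2 ≡ 97^2 = 9409 ≡ 304 (mod 607)
239^21 = 239^16 · 239^4 · 239^1 ≡ 304 · 327 · 239 ≡ 532 (mod 607).
So s = 532; s⁻¹ ≡ 348 (mod 607).
m = c₂ · s⁻¹ mod 607 = 159 · 348 mod 607 = 95.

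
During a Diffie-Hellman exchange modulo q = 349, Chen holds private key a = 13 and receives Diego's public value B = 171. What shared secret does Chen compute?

Shared key K = 171^13 mod 349.
171^1 ≡ 171 (mod 349)
171^2 = (171^1)^2 ≡ 171^2 = 29241 ≡ 274 (mod 349)
171^4 = (171^2)^2 ≡ 274^2 = 75076 ≡ 41 (mod 349)
171^8 = (171^4)^2 ≡ 41^2 = 1681 ≡ 285 (mod 349)
171^13 = 171^8 · 171^4 · 171^1 ≡ 285 · 41 · 171 ≡ 110 (mod 349).

110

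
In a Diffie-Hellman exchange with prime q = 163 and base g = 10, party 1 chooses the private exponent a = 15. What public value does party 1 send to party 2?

61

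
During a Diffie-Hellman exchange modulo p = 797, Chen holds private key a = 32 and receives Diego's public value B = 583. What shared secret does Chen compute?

182

Shared key K = 583^32 mod 797.
583^1 ≡ 583 (mod 797)
583^2 = (583^1)^2 ≡ 583^2 = 339889 ≡ 367 (mod 797)
583^4 = (583^2)^2 ≡ 367^2 = 134689 ≡ 793 (mod 797)
583^8 = (583^4)^2 ≡ 793^2 = 628849 ≡ 16 (mod 797)
583^16 = (583^8)^2 ≡ 16^2 = 256 ≡ 256 (mod 797)
583^32 = (583^16)^2 ≡ 256^2 = 65536 ≡ 182 (mod 797)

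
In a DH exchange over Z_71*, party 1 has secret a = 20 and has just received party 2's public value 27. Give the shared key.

Shared key K = 27^20 mod 71.
27^1 ≡ 27 (mod 71)
27^2 = (27^1)^2 ≡ 27^2 = 729 ≡ 19 (mod 71)
27^4 = (27^2)^2 ≡ 19^2 = 361 ≡ 6 (mod 71)
27^8 = (27^4)^2 ≡ 6^2 = 36 ≡ 36 (mod 71)
27^16 = (27^8)^2 ≡ 36^2 = 1296 ≡ 18 (mod 71)
27^20 = 27^16 · 27^4 ≡ 18 · 6 ≡ 37 (mod 71).

37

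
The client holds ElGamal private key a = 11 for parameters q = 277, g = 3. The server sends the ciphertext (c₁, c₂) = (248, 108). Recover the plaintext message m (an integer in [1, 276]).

Shared mask s = c₁^a mod q = 248^11 mod 277.
248^1 ≡ 248 (mod 277)
248^2 = (248^1)^2 ≡ 248^2 = 61504 ≡ 10 (mod 277)
248^4 = (248^2)^2 ≡ 10^2 = 100 ≡ 100 (mod 277)
248^8 = (248^4)^2 ≡ 100^2 = 10000 ≡ 28 (mod 277)
248^11 = 248^8 · 248^2 · 248^1 ≡ 28 · 10 · 248 ≡ 190 (mod 277).
So s = 190; s⁻¹ ≡ 156 (mod 277).
m = c₂ · s⁻¹ mod 277 = 108 · 156 mod 277 = 228.

228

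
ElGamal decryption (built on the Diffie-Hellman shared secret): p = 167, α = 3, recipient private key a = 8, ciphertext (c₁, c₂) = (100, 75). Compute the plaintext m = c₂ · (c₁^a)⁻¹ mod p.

Shared mask s = c₁^a mod p = 100^8 mod 167.
100^1 ≡ 100 (mod 167)
100^2 = (100^1)^2 ≡ 100^2 = 10000 ≡ 147 (mod 167)
100^4 = (100^2)^2 ≡ 147^2 = 21609 ≡ 66 (mod 167)
100^8 = (100^4)^2 ≡ 66^2 = 4356 ≡ 14 (mod 167)
So s = 14; s⁻¹ ≡ 12 (mod 167).
m = c₂ · s⁻¹ mod 167 = 75 · 12 mod 167 = 65.

65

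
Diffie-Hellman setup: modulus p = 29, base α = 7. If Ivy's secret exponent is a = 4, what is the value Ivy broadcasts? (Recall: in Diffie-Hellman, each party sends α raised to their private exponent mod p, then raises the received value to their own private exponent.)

23

Public value = 7^{4} \pmod{29}.
7^1 ≡ 7 (mod 29)
7^2 = (7^1)^2 ≡ 7^2 = 49 ≡ 20 (mod 29)
7^4 = (7^2)^2 ≡ 20^2 = 400 ≡ 23 (mod 29)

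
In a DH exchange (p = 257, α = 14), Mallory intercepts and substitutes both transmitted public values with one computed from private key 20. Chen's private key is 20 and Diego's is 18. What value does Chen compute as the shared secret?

129

Chen receives Mallory's public value M = 14^20 mod 257 instead of the honest one.
14^1 ≡ 14 (mod 257)
14^2 = (14^1)^2 ≡ 14^2 = 196 ≡ 196 (mod 257)
14^4 = (14^2)^2 ≡ 196^2 = 38416 ≡ 123 (mod 257)
14^8 = (14^4)^2 ≡ 123^2 = 15129 ≡ 223 (mod 257)
14^16 = (14^8)^2 ≡ 223^2 = 49729 ≡ 128 (mod 257)
14^20 = 14^16 · 14^4 ≡ 128 · 123 ≡ 67 (mod 257).
So M = 67. Chen computes K = M^20 mod 257.
67^1 ≡ 67 (mod 257)
67^2 = (67^1)^2 ≡ 67^2 = 4489 ≡ 120 (mod 257)
67^4 = (67^2)^2 ≡ 120^2 = 14400 ≡ 8 (mod 257)
67^8 = (67^4)^2 ≡ 8^2 = 64 ≡ 64 (mod 257)
67^16 = (67^8)^2 ≡ 64^2 = 4096 ≡ 241 (mod 257)
67^20 = 67^16 · 67^4 ≡ 241 · 8 ≡ 129 (mod 257).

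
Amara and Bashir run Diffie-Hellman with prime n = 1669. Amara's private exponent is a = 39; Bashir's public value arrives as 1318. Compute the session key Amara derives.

167

Shared key K = 1318^39 mod 1669.
1318^1 ≡ 1318 (mod 1669)
1318^2 = (1318^1)^2 ≡ 1318^2 = 1737124 ≡ 1364 (mod 1669)
1318^4 = (1318^2)^2 ≡ 1364^2 = 1860496 ≡ 1230 (mod 1669)
1318^8 = (1318^4)^2 ≡ 1230^2 = 1512900 ≡ 786 (mod 1669)
1318^16 = (1318^8)^2 ≡ 786^2 = 617796 ≡ 266 (mod 1669)
1318^32 = (1318^16)^2 ≡ 266^2 = 70756 ≡ 658 (mod 1669)
1318^39 = 1318^32 · 1318^4 · 1318^2 · 1318^1 ≡ 658 · 1230 · 1364 · 1318 ≡ 167 (mod 1669).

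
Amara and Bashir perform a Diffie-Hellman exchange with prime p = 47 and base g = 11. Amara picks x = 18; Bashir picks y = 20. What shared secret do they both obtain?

Bashir sends B = g^y mod p = 11^20 mod 47.
11^1 ≡ 11 (mod 47)
11^2 = (11^1)^2 ≡ 11^2 = 121 ≡ 27 (mod 47)
11^4 = (11^2)^2 ≡ 27^2 = 729 ≡ 24 (mod 47)
11^8 = (11^4)^2 ≡ 24^2 = 576 ≡ 12 (mod 47)
11^16 = (11^8)^2 ≡ 12^2 = 144 ≡ 3 (mod 47)
11^20 = 11^16 · 11^4 ≡ 3 · 24 ≡ 25 (mod 47).
So B = 25. Amara then computes K = B^x mod p = 25^18 mod 47.
25^1 ≡ 25 (mod 47)
25^2 = (25^1)^2 ≡ 25^2 = 625 ≡ 14 (mod 47)
25^4 = (25^2)^2 ≡ 14^2 = 196 ≡ 8 (mod 47)
25^8 = (25^4)^2 ≡ 8^2 = 64 ≡ 17 (mod 47)
25^16 = (25^8)^2 ≡ 17^2 = 289 ≡ 7 (mod 47)
25^18 = 25^16 · 25^2 ≡ 7 · 14 ≡ 4 (mod 47).

4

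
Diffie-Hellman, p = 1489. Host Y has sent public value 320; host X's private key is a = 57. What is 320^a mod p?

836

Shared key K = 320^57 mod 1489.
320^1 ≡ 320 (mod 1489)
320^2 = (320^1)^2 ≡ 320^2 = 102400 ≡ 1148 (mod 1489)
320^4 = (320^2)^2 ≡ 1148^2 = 1317904 ≡ 139 (mod 1489)
320^8 = (320^4)^2 ≡ 139^2 = 19321 ≡ 1453 (mod 1489)
320^16 = (320^8)^2 ≡ 1453^2 = 2111209 ≡ 1296 (mod 1489)
320^32 = (320^16)^2 ≡ 1296^2 = 1679616 ≡ 24 (mod 1489)
320^57 = 320^32 · 320^16 · 320^8 · 320^1 ≡ 24 · 1296 · 1453 · 320 ≡ 836 (mod 1489).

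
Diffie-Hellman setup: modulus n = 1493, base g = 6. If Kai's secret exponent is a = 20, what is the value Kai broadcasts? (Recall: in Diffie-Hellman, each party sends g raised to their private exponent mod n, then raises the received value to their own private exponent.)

466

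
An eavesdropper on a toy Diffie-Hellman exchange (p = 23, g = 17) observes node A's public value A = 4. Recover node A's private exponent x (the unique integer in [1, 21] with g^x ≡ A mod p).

Try successive powers of 17 modulo 23:
17^1 ≡ 17
17^2 ≡ 13
17^3 ≡ 14
17^4 ≡ 8
17^5 ≡ 21
17^6 ≡ 12
17^7 ≡ 20
17^8 ≡ 18
17^9 ≡ 7
17^10 ≡ 4
Found: x = 10.

10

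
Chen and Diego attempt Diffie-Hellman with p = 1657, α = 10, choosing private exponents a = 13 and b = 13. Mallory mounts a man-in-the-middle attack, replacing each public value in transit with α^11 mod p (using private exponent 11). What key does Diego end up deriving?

122

Diego receives Mallory's public value M = 10^11 mod 1657 instead of the honest one.
10^1 ≡ 10 (mod 1657)
10^2 = (10^1)^2 ≡ 10^2 = 100 ≡ 100 (mod 1657)
10^4 = (10^2)^2 ≡ 100^2 = 10000 ≡ 58 (mod 1657)
10^8 = (10^4)^2 ≡ 58^2 = 3364 ≡ 50 (mod 1657)
10^11 = 10^8 · 10^2 · 10^1 ≡ 50 · 100 · 10 ≡ 290 (mod 1657).
So M = 290. Diego computes K = M^13 mod 1657.
290^1 ≡ 290 (mod 1657)
290^2 = (290^1)^2 ≡ 290^2 = 84100 ≡ 1250 (mod 1657)
290^4 = (290^2)^2 ≡ 1250^2 = 1562500 ≡ 1606 (mod 1657)
290^8 = (290^4)^2 ≡ 1606^2 = 2579236 ≡ 944 (mod 1657)
290^13 = 290^8 · 290^4 · 290^1 ≡ 944 · 1606 · 290 ≡ 122 (mod 1657).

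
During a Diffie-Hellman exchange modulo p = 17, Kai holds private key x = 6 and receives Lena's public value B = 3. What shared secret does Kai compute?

Shared key K = 3^6 mod 17.
3^1 ≡ 3 (mod 17)
3^2 = (3^1)^2 ≡ 3^2 = 9 ≡ 9 (mod 17)
3^4 = (3^2)^2 ≡ 9^2 = 81 ≡ 13 (mod 17)
3^6 = 3^4 · 3^2 ≡ 13 · 9 ≡ 15 (mod 17).

15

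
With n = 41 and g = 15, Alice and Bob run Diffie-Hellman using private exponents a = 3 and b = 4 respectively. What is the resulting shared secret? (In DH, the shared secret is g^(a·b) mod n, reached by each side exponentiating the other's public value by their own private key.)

Alice sends A = g^a mod n = 15^3 mod 41.
15^1 ≡ 15 (mod 41)
15^2 = (15^1)^2 ≡ 15^2 = 225 ≡ 20 (mod 41)
15^3 = 15^2 · 15^1 ≡ 20 · 15 ≡ 13 (mod 41).
So A = 13. Bob then computes K = A^b mod n = 13^4 mod 41.
13^1 ≡ 13 (mod 41)
13^2 = (13^1)^2 ≡ 13^2 = 169 ≡ 5 (mod 41)
13^4 = (13^2)^2 ≡ 5^2 = 25 ≡ 25 (mod 41)

25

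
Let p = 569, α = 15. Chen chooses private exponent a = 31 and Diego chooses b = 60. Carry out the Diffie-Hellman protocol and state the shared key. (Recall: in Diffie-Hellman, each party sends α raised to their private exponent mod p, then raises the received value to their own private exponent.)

452

Diego sends B = α^b mod p = 15^60 mod 569.
15^1 ≡ 15 (mod 569)
15^2 = (15^1)^2 ≡ 15^2 = 225 ≡ 225 (mod 569)
15^4 = (15^2)^2 ≡ 225^2 = 50625 ≡ 553 (mod 569)
15^8 = (15^4)^2 ≡ 553^2 = 305809 ≡ 256 (mod 569)
15^16 = (15^8)^2 ≡ 256^2 = 65536 ≡ 101 (mod 569)
15^32 = (15^16)^2 ≡ 101^2 = 10201 ≡ 528 (mod 569)
15^60 = 15^32 · 15^16 · 15^8 · 15^4 ≡ 528 · 101 · 256 · 553 ≡ 215 (mod 569).
So B = 215. Chen then computes K = B^a mod p = 215^31 mod 569.
215^1 ≡ 215 (mod 569)
215^2 = (215^1)^2 ≡ 215^2 = 46225 ≡ 136 (mod 569)
215^4 = (215^2)^2 ≡ 136^2 = 18496 ≡ 288 (mod 569)
215^8 = (215^4)^2 ≡ 288^2 = 82944 ≡ 439 (mod 569)
215^16 = (215^8)^2 ≡ 439^2 = 192721 ≡ 399 (mod 569)
215^31 = 215^16 · 215^8 · 215^4 · 215^2 · 215^1 ≡ 399 · 439 · 288 · 136 · 215 ≡ 452 (mod 569).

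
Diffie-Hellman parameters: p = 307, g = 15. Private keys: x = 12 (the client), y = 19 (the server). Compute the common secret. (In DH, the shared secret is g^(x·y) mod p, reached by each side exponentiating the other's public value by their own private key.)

54

The client sends A = g^x mod p = 15^12 mod 307.
15^1 ≡ 15 (mod 307)
15^2 = (15^1)^2 ≡ 15^2 = 225 ≡ 225 (mod 307)
15^4 = (15^2)^2 ≡ 225^2 = 50625 ≡ 277 (mod 307)
15^8 = (15^4)^2 ≡ 277^2 = 76729 ≡ 286 (mod 307)
15^12 = 15^8 · 15^4 ≡ 286 · 277 ≡ 16 (mod 307).
So A = 16. The server then computes K = A^y mod p = 16^19 mod 307.
16^1 ≡ 16 (mod 307)
16^2 = (16^1)^2 ≡ 16^2 = 256 ≡ 256 (mod 307)
16^4 = (16^2)^2 ≡ 256^2 = 65536 ≡ 145 (mod 307)
16^8 = (16^4)^2 ≡ 145^2 = 21025 ≡ 149 (mod 307)
16^16 = (16^8)^2 ≡ 149^2 = 22201 ≡ 97 (mod 307)
16^19 = 16^16 · 16^2 · 16^1 ≡ 97 · 256 · 16 ≡ 54 (mod 307).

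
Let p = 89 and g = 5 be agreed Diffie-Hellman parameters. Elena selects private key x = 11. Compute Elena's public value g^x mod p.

Public value = 5^11 mod 89.
5^1 ≡ 5 (mod 89)
5^2 = (5^1)^2 ≡ 5^2 = 25 ≡ 25 (mod 89)
5^4 = (5^2)^2 ≡ 25^2 = 625 ≡ 2 (mod 89)
5^8 = (5^4)^2 ≡ 2^2 = 4 ≡ 4 (mod 89)
5^11 = 5^8 · 5^2 · 5^1 ≡ 4 · 25 · 5 ≡ 55 (mod 89).

55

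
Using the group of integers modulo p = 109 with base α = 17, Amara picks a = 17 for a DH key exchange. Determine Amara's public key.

32

Public value = 17^17 mod 109.
17^1 ≡ 17 (mod 109)
17^2 = (17^1)^2 ≡ 17^2 = 289 ≡ 71 (mod 109)
17^4 = (17^2)^2 ≡ 71^2 = 5041 ≡ 27 (mod 109)
17^8 = (17^4)^2 ≡ 27^2 = 729 ≡ 75 (mod 109)
17^16 = (17^8)^2 ≡ 75^2 = 5625 ≡ 66 (mod 109)
17^17 = 17^16 · 17^1 ≡ 66 · 17 ≡ 32 (mod 109).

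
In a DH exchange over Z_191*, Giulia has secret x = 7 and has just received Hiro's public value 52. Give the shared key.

150

Shared key K = 52^7 mod 191.
52^1 ≡ 52 (mod 191)
52^2 = (52^1)^2 ≡ 52^2 = 2704 ≡ 30 (mod 191)
52^4 = (52^2)^2 ≡ 30^2 = 900 ≡ 136 (mod 191)
52^7 = 52^4 · 52^2 · 52^1 ≡ 136 · 30 · 52 ≡ 150 (mod 191).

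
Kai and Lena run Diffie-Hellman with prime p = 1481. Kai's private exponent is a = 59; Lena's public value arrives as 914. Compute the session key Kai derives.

Shared key K = 914^59 mod 1481.
914^1 ≡ 914 (mod 1481)
914^2 = (914^1)^2 ≡ 914^2 = 835396 ≡ 112 (mod 1481)
914^4 = (914^2)^2 ≡ 112^2 = 12544 ≡ 696 (mod 1481)
914^8 = (914^4)^2 ≡ 696^2 = 484416 ≡ 129 (mod 1481)
914^16 = (914^8)^2 ≡ 129^2 = 16641 ≡ 350 (mod 1481)
914^32 = (914^16)^2 ≡ 350^2 = 122500 ≡ 1058 (mod 1481)
914^59 = 914^32 · 914^16 · 914^8 · 914^2 · 914^1 ≡ 1058 · 350 · 129 · 112 · 914 ≡ 851 (mod 1481).

851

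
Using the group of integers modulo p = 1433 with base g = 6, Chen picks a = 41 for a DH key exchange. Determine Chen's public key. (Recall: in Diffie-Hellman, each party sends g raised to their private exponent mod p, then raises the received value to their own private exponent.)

299

Public value = 6^41 mod 1433.
6^1 ≡ 6 (mod 1433)
6^2 = (6^1)^2 ≡ 6^2 = 36 ≡ 36 (mod 1433)
6^4 = (6^2)^2 ≡ 36^2 = 1296 ≡ 1296 (mod 1433)
6^8 = (6^4)^2 ≡ 1296^2 = 1679616 ≡ 140 (mod 1433)
6^16 = (6^8)^2 ≡ 140^2 = 19600 ≡ 971 (mod 1433)
6^32 = (6^16)^2 ≡ 971^2 = 942841 ≡ 1360 (mod 1433)
6^41 = 6^32 · 6^8 · 6^1 ≡ 1360 · 140 · 6 ≡ 299 (mod 1433).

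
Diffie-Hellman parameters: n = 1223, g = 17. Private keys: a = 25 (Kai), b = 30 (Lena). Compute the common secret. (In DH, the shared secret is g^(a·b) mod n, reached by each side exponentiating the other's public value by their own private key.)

197

Lena sends B = g^b mod n = 17^30 mod 1223.
17^1 ≡ 17 (mod 1223)
17^2 = (17^1)^2 ≡ 17^2 = 289 ≡ 289 (mod 1223)
17^4 = (17^2)^2 ≡ 289^2 = 83521 ≡ 357 (mod 1223)
17^8 = (17^4)^2 ≡ 357^2 = 127449 ≡ 257 (mod 1223)
17^16 = (17^8)^2 ≡ 257^2 = 66049 ≡ 7 (mod 1223)
17^30 = 17^16 · 17^8 · 17^4 · 17^2 ≡ 7 · 257 · 357 · 289 ≡ 855 (mod 1223).
So B = 855. Kai then computes K = B^a mod n = 855^25 mod 1223.
855^1 ≡ 855 (mod 1223)
855^2 = (855^1)^2 ≡ 855^2 = 731025 ≡ 894 (mod 1223)
855^4 = (855^2)^2 ≡ 894^2 = 799236 ≡ 617 (mod 1223)
855^8 = (855^4)^2 ≡ 617^2 = 380689 ≡ 336 (mod 1223)
855^16 = (855^8)^2 ≡ 336^2 = 112896 ≡ 380 (mod 1223)
855^25 = 855^16 · 855^8 · 855^1 ≡ 380 · 336 · 855 ≡ 197 (mod 1223).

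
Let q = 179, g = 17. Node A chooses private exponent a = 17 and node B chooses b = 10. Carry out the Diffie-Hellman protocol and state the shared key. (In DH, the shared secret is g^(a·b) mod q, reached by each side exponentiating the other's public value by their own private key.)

51

Node A sends A = g^a mod q = 17^17 mod 179.
17^1 ≡ 17 (mod 179)
17^2 = (17^1)^2 ≡ 17^2 = 289 ≡ 110 (mod 179)
17^4 = (17^2)^2 ≡ 110^2 = 12100 ≡ 107 (mod 179)
17^8 = (17^4)^2 ≡ 107^2 = 11449 ≡ 172 (mod 179)
17^16 = (17^8)^2 ≡ 172^2 = 29584 ≡ 49 (mod 179)
17^17 = 17^16 · 17^1 ≡ 49 · 17 ≡ 117 (mod 179).
So A = 117. Node B then computes K = A^b mod q = 117^10 mod 179.
117^1 ≡ 117 (mod 179)
117^2 = (117^1)^2 ≡ 117^2 = 13689 ≡ 85 (mod 179)
117^4 = (117^2)^2 ≡ 85^2 = 7225 ≡ 65 (mod 179)
117^8 = (117^4)^2 ≡ 65^2 = 4225 ≡ 108 (mod 179)
117^10 = 117^8 · 117^2 ≡ 108 · 85 ≡ 51 (mod 179).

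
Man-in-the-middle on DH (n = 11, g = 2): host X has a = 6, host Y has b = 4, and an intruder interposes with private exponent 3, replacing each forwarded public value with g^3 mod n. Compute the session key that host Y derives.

4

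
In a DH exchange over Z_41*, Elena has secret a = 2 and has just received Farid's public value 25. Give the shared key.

Shared key K = 25^2 mod 41.
25^1 ≡ 25 (mod 41)
25^2 = (25^1)^2 ≡ 25^2 = 625 ≡ 10 (mod 41)

10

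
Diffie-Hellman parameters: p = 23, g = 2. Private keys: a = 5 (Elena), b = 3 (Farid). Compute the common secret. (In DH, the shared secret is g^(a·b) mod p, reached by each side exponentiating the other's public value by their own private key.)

16

Elena sends A = g^a mod p = 2^5 mod 23.
2^1 ≡ 2 (mod 23)
2^2 = (2^1)^2 ≡ 2^2 = 4 ≡ 4 (mod 23)
2^4 = (2^2)^2 ≡ 4^2 = 16 ≡ 16 (mod 23)
2^5 = 2^4 · 2^1 ≡ 16 · 2 ≡ 9 (mod 23).
So A = 9. Farid then computes K = A^b mod p = 9^3 mod 23.
9^1 ≡ 9 (mod 23)
9^2 = (9^1)^2 ≡ 9^2 = 81 ≡ 12 (mod 23)
9^3 = 9^2 · 9^1 ≡ 12 · 9 ≡ 16 (mod 23).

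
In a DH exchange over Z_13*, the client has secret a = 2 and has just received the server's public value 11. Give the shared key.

4

Shared key K = 11^2 mod 13.
11^1 ≡ 11 (mod 13)
11^2 = (11^1)^2 ≡ 11^2 = 121 ≡ 4 (mod 13)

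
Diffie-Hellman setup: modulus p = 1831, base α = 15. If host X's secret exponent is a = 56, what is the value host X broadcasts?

Public value = 15^56 (mod 1831).
15^1 ≡ 15 (mod 1831)
15^2 = (15^1)^2 ≡ 15^2 = 225 ≡ 225 (mod 1831)
15^4 = (15^2)^2 ≡ 225^2 = 50625 ≡ 1188 (mod 1831)
15^8 = (15^4)^2 ≡ 1188^2 = 1411344 ≡ 1474 (mod 1831)
15^16 = (15^8)^2 ≡ 1474^2 = 2172676 ≡ 1110 (mod 1831)
15^32 = (15^16)^2 ≡ 1110^2 = 1232100 ≡ 1668 (mod 1831)
15^56 = 15^32 · 15^16 · 15^8 ≡ 1668 · 1110 · 1474 ≡ 1654 (mod 1831).

1654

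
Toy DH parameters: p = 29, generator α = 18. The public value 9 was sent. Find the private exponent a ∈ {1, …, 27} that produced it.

Try successive powers of 18 modulo 29:
18^1 ≡ 18
18^2 ≡ 5
18^3 ≡ 3
18^4 ≡ 25
18^5 ≡ 15
18^6 ≡ 9
Found: a = 6.

6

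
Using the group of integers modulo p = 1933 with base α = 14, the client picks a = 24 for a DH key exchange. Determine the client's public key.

402

Public value = 14^24 (mod 1933).
14^1 ≡ 14 (mod 1933)
14^2 = (14^1)^2 ≡ 14^2 = 196 ≡ 196 (mod 1933)
14^4 = (14^2)^2 ≡ 196^2 = 38416 ≡ 1689 (mod 1933)
14^8 = (14^4)^2 ≡ 1689^2 = 2852721 ≡ 1546 (mod 1933)
14^16 = (14^8)^2 ≡ 1546^2 = 2390116 ≡ 928 (mod 1933)
14^24 = 14^16 · 14^8 ≡ 928 · 1546 ≡ 402 (mod 1933).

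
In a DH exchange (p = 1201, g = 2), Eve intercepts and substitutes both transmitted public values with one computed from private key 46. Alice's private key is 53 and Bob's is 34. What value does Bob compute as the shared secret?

Bob receives Eve's public value M = 2^46 mod 1201 instead of the honest one.
2^1 ≡ 2 (mod 1201)
2^2 = (2^1)^2 ≡ 2^2 = 4 ≡ 4 (mod 1201)
2^4 = (2^2)^2 ≡ 4^2 = 16 ≡ 16 (mod 1201)
2^8 = (2^4)^2 ≡ 16^2 = 256 ≡ 256 (mod 1201)
2^16 = (2^8)^2 ≡ 256^2 = 65536 ≡ 682 (mod 1201)
2^32 = (2^16)^2 ≡ 682^2 = 465124 ≡ 337 (mod 1201)
2^46 = 2^32 · 2^8 · 2^4 · 2^2 ≡ 337 · 256 · 16 · 4 ≡ 411 (mod 1201).
So M = 411. Bob computes K = M^34 mod 1201.
411^1 ≡ 411 (mod 1201)
411^2 = (411^1)^2 ≡ 411^2 = 168921 ≡ 781 (mod 1201)
411^4 = (411^2)^2 ≡ 781^2 = 609961 ≡ 1054 (mod 1201)
411^8 = (411^4)^2 ≡ 1054^2 = 1110916 ≡ 1192 (mod 1201)
411^16 = (411^8)^2 ≡ 1192^2 = 1420864 ≡ 81 (mod 1201)
411^32 = (411^16)^2 ≡ 81^2 = 6561 ≡ 556 (mod 1201)
411^34 = 411^32 · 411^2 ≡ 556 · 781 ≡ 675 (mod 1201).

675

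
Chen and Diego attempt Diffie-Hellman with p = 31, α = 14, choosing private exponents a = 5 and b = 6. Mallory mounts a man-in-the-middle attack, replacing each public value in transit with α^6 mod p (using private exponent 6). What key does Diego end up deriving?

8

Diego receives Mallory's public value M = 14^6 mod 31 instead of the honest one.
14^1 ≡ 14 (mod 31)
14^2 = (14^1)^2 ≡ 14^2 = 196 ≡ 10 (mod 31)
14^4 = (14^2)^2 ≡ 10^2 = 100 ≡ 7 (mod 31)
14^6 = 14^4 · 14^2 ≡ 7 · 10 ≡ 8 (mod 31).
So M = 8. Diego computes K = M^6 mod 31.
8^1 ≡ 8 (mod 31)
8^2 = (8^1)^2 ≡ 8^2 = 64 ≡ 2 (mod 31)
8^4 = (8^2)^2 ≡ 2^2 = 4 ≡ 4 (mod 31)
8^6 = 8^4 · 8^2 ≡ 4 · 2 ≡ 8 (mod 31).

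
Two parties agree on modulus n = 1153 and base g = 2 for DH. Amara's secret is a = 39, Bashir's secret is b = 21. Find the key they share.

Amara sends A = g^a mod n = 2^39 mod 1153.
2^1 ≡ 2 (mod 1153)
2^2 = (2^1)^2 ≡ 2^2 = 4 ≡ 4 (mod 1153)
2^4 = (2^2)^2 ≡ 4^2 = 16 ≡ 16 (mod 1153)
2^8 = (2^4)^2 ≡ 16^2 = 256 ≡ 256 (mod 1153)
2^16 = (2^8)^2 ≡ 256^2 = 65536 ≡ 968 (mod 1153)
2^32 = (2^16)^2 ≡ 968^2 = 937024 ≡ 788 (mod 1153)
2^39 = 2^32 · 2^4 · 2^2 · 2^1 ≡ 788 · 16 · 4 · 2 ≡ 553 (mod 1153).
So A = 553. Bashir then computes K = A^b mod n = 553^21 mod 1153.
553^1 ≡ 553 (mod 1153)
553^2 = (553^1)^2 ≡ 553^2 = 305809 ≡ 264 (mod 1153)
553^4 = (553^2)^2 ≡ 264^2 = 69696 ≡ 516 (mod 1153)
553^8 = (553^4)^2 ≡ 516^2 = 266256 ≡ 1066 (mod 1153)
553^16 = (553^8)^2 ≡ 1066^2 = 1136356 ≡ 651 (mod 1153)
553^21 = 553^16 · 553^4 · 553^1 ≡ 651 · 516 · 553 ≡ 565 (mod 1153).

565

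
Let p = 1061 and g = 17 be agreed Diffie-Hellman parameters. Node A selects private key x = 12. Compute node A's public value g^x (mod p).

Public value = 17^12 (mod 1061).
17^1 ≡ 17 (mod 1061)
17^2 = (17^1)^2 ≡ 17^2 = 289 ≡ 289 (mod 1061)
17^4 = (17^2)^2 ≡ 289^2 = 83521 ≡ 763 (mod 1061)
17^8 = (17^4)^2 ≡ 763^2 = 582169 ≡ 741 (mod 1061)
17^12 = 17^8 · 17^4 ≡ 741 · 763 ≡ 931 (mod 1061).

931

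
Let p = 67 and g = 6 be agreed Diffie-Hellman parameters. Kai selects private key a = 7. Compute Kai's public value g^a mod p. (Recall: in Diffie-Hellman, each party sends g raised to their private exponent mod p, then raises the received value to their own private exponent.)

10

Public value = 6^7 mod 67.
6^1 ≡ 6 (mod 67)
6^2 = (6^1)^2 ≡ 6^2 = 36 ≡ 36 (mod 67)
6^4 = (6^2)^2 ≡ 36^2 = 1296 ≡ 23 (mod 67)
6^7 = 6^4 · 6^2 · 6^1 ≡ 23 · 36 · 6 ≡ 10 (mod 67).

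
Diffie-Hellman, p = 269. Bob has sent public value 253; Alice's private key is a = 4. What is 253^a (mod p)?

Shared key K = 253^4 mod 269.
253^1 ≡ 253 (mod 269)
253^2 = (253^1)^2 ≡ 253^2 = 64009 ≡ 256 (mod 269)
253^4 = (253^2)^2 ≡ 256^2 = 65536 ≡ 169 (mod 269)

169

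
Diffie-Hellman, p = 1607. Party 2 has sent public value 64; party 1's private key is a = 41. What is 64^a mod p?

892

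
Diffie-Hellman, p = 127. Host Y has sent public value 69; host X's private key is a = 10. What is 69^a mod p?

44

Shared key K = 69^10 mod 127.
69^1 ≡ 69 (mod 127)
69^2 = (69^1)^2 ≡ 69^2 = 4761 ≡ 62 (mod 127)
69^4 = (69^2)^2 ≡ 62^2 = 3844 ≡ 34 (mod 127)
69^8 = (69^4)^2 ≡ 34^2 = 1156 ≡ 13 (mod 127)
69^10 = 69^8 · 69^2 ≡ 13 · 62 ≡ 44 (mod 127).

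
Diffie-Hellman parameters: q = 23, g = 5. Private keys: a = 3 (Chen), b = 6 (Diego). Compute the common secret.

Chen sends A = g^a mod q = 5^3 mod 23.
5^1 ≡ 5 (mod 23)
5^2 = (5^1)^2 ≡ 5^2 = 25 ≡ 2 (mod 23)
5^3 = 5^2 · 5^1 ≡ 2 · 5 ≡ 10 (mod 23).
So A = 10. Diego then computes K = A^b mod q = 10^6 mod 23.
10^1 ≡ 10 (mod 23)
10^2 = (10^1)^2 ≡ 10^2 = 100 ≡ 8 (mod 23)
10^4 = (10^2)^2 ≡ 8^2 = 64 ≡ 18 (mod 23)
10^6 = 10^4 · 10^2 ≡ 18 · 8 ≡ 6 (mod 23).

6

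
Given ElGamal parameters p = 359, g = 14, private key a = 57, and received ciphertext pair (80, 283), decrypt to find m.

Shared mask s = c₁^a mod p = 80^57 mod 359.
80^1 ≡ 80 (mod 359)
80^2 = (80^1)^2 ≡ 80^2 = 6400 ≡ 297 (mod 359)
80^4 = (80^2)^2 ≡ 297^2 = 88209 ≡ 254 (mod 359)
80^8 = (80^4)^2 ≡ 254^2 = 64516 ≡ 255 (mod 359)
80^16 = (80^8)^2 ≡ 255^2 = 65025 ≡ 46 (mod 359)
80^32 = (80^16)^2 ≡ 46^2 = 2116 ≡ 321 (mod 359)
80^57 = 80^32 · 80^16 · 80^8 · 80^1 ≡ 321 · 46 · 255 · 80 ≡ 270 (mod 359).
So s = 270; s⁻¹ ≡ 121 (mod 359).
m = c₂ · s⁻¹ mod 359 = 283 · 121 mod 359 = 138.

138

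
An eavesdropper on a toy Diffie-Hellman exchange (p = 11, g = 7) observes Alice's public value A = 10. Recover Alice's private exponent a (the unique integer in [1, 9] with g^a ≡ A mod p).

5

Try successive powers of 7 modulo 11:
7^1 ≡ 7
7^2 ≡ 5
7^3 ≡ 2
7^4 ≡ 3
7^5 ≡ 10
Found: a = 5.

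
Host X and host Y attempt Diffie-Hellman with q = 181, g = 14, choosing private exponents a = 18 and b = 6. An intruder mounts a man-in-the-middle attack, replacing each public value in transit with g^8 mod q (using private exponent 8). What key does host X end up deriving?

135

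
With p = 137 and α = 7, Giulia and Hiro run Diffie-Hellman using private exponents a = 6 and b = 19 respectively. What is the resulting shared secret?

77

Hiro sends B = α^b mod p = 7^19 mod 137.
7^1 ≡ 7 (mod 137)
7^2 = (7^1)^2 ≡ 7^2 = 49 ≡ 49 (mod 137)
7^4 = (7^2)^2 ≡ 49^2 = 2401 ≡ 72 (mod 137)
7^8 = (7^4)^2 ≡ 72^2 = 5184 ≡ 115 (mod 137)
7^16 = (7^8)^2 ≡ 115^2 = 13225 ≡ 73 (mod 137)
7^19 = 7^16 · 7^2 · 7^1 ≡ 73 · 49 · 7 ≡ 105 (mod 137).
So B = 105. Giulia then computes K = B^a mod p = 105^6 mod 137.
105^1 ≡ 105 (mod 137)
105^2 = (105^1)^2 ≡ 105^2 = 11025 ≡ 65 (mod 137)
105^4 = (105^2)^2 ≡ 65^2 = 4225 ≡ 115 (mod 137)
105^6 = 105^4 · 105^2 ≡ 115 · 65 ≡ 77 (mod 137).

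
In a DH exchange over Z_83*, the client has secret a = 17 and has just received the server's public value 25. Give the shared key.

49

Shared key K = 25^17 mod 83.
25^1 ≡ 25 (mod 83)
25^2 = (25^1)^2 ≡ 25^2 = 625 ≡ 44 (mod 83)
25^4 = (25^2)^2 ≡ 44^2 = 1936 ≡ 27 (mod 83)
25^8 = (25^4)^2 ≡ 27^2 = 729 ≡ 65 (mod 83)
25^16 = (25^8)^2 ≡ 65^2 = 4225 ≡ 75 (mod 83)
25^17 = 25^16 · 25^1 ≡ 75 · 25 ≡ 49 (mod 83).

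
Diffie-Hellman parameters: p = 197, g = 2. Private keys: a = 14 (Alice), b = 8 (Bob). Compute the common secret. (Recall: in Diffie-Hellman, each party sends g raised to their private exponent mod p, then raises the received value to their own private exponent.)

164

Alice sends A = g^a mod p = 2^14 mod 197.
2^1 ≡ 2 (mod 197)
2^2 = (2^1)^2 ≡ 2^2 = 4 ≡ 4 (mod 197)
2^4 = (2^2)^2 ≡ 4^2 = 16 ≡ 16 (mod 197)
2^8 = (2^4)^2 ≡ 16^2 = 256 ≡ 59 (mod 197)
2^14 = 2^8 · 2^4 · 2^2 ≡ 59 · 16 · 4 ≡ 33 (mod 197).
So A = 33. Bob then computes K = A^b mod p = 33^8 mod 197.
33^1 ≡ 33 (mod 197)
33^2 = (33^1)^2 ≡ 33^2 = 1089 ≡ 104 (mod 197)
33^4 = (33^2)^2 ≡ 104^2 = 10816 ≡ 178 (mod 197)
33^8 = (33^4)^2 ≡ 178^2 = 31684 ≡ 164 (mod 197)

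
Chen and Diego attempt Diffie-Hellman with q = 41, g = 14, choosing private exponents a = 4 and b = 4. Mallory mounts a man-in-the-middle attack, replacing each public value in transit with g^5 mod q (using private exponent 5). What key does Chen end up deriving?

Chen receives Mallory's public value M = 14^5 mod 41 instead of the honest one.
14^1 ≡ 14 (mod 41)
14^2 = (14^1)^2 ≡ 14^2 = 196 ≡ 32 (mod 41)
14^4 = (14^2)^2 ≡ 32^2 = 1024 ≡ 40 (mod 41)
14^5 = 14^4 · 14^1 ≡ 40 · 14 ≡ 27 (mod 41).
So M = 27. Chen computes K = M^4 mod 41.
27^1 ≡ 27 (mod 41)
27^2 = (27^1)^2 ≡ 27^2 = 729 ≡ 32 (mod 41)
27^4 = (27^2)^2 ≡ 32^2 = 1024 ≡ 40 (mod 41)

40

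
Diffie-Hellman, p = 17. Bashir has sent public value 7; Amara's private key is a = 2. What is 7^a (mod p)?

Shared key K = 7^2 mod 17.
7^1 ≡ 7 (mod 17)
7^2 = (7^1)^2 ≡ 7^2 = 49 ≡ 15 (mod 17)

15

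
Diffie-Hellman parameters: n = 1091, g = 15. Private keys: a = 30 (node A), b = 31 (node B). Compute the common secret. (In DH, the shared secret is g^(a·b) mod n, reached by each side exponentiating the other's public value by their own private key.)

Node B sends B = g^b mod n = 15^31 mod 1091.
15^1 ≡ 15 (mod 1091)
15^2 = (15^1)^2 ≡ 15^2 = 225 ≡ 225 (mod 1091)
15^4 = (15^2)^2 ≡ 225^2 = 50625 ≡ 439 (mod 1091)
15^8 = (15^4)^2 ≡ 439^2 = 192721 ≡ 705 (mod 1091)
15^16 = (15^8)^2 ≡ 705^2 = 497025 ≡ 620 (mod 1091)
15^31 = 15^16 · 15^8 · 15^4 · 15^2 · 15^1 ≡ 620 · 705 · 439 · 225 · 15 ≡ 170 (mod 1091).
So B = 170. Node A then computes K = B^a mod n = 170^30 mod 1091.
170^1 ≡ 170 (mod 1091)
170^2 = (170^1)^2 ≡ 170^2 = 28900 ≡ 534 (mod 1091)
170^4 = (170^2)^2 ≡ 534^2 = 285156 ≡ 405 (mod 1091)
170^8 = (170^4)^2 ≡ 405^2 = 164025 ≡ 375 (mod 1091)
170^16 = (170^8)^2 ≡ 375^2 = 140625 ≡ 977 (mod 1091)
170^30 = 170^16 · 170^8 · 170^4 · 170^2 ≡ 977 · 375 · 405 · 534 ≡ 625 (mod 1091).

625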